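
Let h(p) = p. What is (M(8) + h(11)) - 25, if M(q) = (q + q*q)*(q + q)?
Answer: 1138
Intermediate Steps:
M(q) = 2*q*(q + q**2) (M(q) = (q + q**2)*(2*q) = 2*q*(q + q**2))
(M(8) + h(11)) - 25 = (2*8**2*(1 + 8) + 11) - 25 = (2*64*9 + 11) - 25 = (1152 + 11) - 25 = 1163 - 25 = 1138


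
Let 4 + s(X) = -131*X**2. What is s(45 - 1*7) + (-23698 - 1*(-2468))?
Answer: -210398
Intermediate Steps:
s(X) = -4 - 131*X**2
s(45 - 1*7) + (-23698 - 1*(-2468)) = (-4 - 131*(45 - 1*7)**2) + (-23698 - 1*(-2468)) = (-4 - 131*(45 - 7)**2) + (-23698 + 2468) = (-4 - 131*38**2) - 21230 = (-4 - 131*1444) - 21230 = (-4 - 189164) - 21230 = -189168 - 21230 = -210398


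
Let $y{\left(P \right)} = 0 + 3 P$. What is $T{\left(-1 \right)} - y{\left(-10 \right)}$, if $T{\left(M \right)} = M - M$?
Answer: $30$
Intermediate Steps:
$y{\left(P \right)} = 3 P$
$T{\left(M \right)} = 0$
$T{\left(-1 \right)} - y{\left(-10 \right)} = 0 - 3 \left(-10\right) = 0 - -30 = 0 + 30 = 30$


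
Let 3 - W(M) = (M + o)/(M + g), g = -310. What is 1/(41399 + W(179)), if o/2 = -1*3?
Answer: 131/5423835 ≈ 2.4153e-5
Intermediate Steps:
o = -6 (o = 2*(-1*3) = 2*(-3) = -6)
W(M) = 3 - (-6 + M)/(-310 + M) (W(M) = 3 - (M - 6)/(M - 310) = 3 - (-6 + M)/(-310 + M))
1/(41399 + W(179)) = 1/(41399 + 2*(-462 + 179)/(-310 + 179)) = 1/(41399 + 2*(-283)/(-131)) = 1/(41399 + 2*(-1/131)*(-283)) = 1/(41399 + 566/131) = 1/(5423835/131) = 131/5423835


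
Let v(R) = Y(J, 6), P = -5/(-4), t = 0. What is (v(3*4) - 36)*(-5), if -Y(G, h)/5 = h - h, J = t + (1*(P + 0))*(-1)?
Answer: 180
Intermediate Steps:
P = 5/4 (P = -5*(-1/4) = 5/4 ≈ 1.2500)
J = -5/4 (J = 0 + (1*(5/4 + 0))*(-1) = 0 + (1*(5/4))*(-1) = 0 + (5/4)*(-1) = 0 - 5/4 = -5/4 ≈ -1.2500)
Y(G, h) = 0 (Y(G, h) = -5*(h - h) = -5*0 = 0)
v(R) = 0
(v(3*4) - 36)*(-5) = (0 - 36)*(-5) = -36*(-5) = 180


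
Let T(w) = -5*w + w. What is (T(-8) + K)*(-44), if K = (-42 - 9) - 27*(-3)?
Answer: -2728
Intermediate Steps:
T(w) = -4*w
K = 30 (K = -51 + 81 = 30)
(T(-8) + K)*(-44) = (-4*(-8) + 30)*(-44) = (32 + 30)*(-44) = 62*(-44) = -2728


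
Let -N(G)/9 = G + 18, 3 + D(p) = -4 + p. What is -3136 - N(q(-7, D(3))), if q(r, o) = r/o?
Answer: -11833/4 ≈ -2958.3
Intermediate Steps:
D(p) = -7 + p (D(p) = -3 + (-4 + p) = -7 + p)
N(G) = -162 - 9*G (N(G) = -9*(G + 18) = -9*(18 + G) = -162 - 9*G)
-3136 - N(q(-7, D(3))) = -3136 - (-162 - (-63)/(-7 + 3)) = -3136 - (-162 - (-63)/(-4)) = -3136 - (-162 - (-63)*(-1)/4) = -3136 - (-162 - 9*7/4) = -3136 - (-162 - 63/4) = -3136 - 1*(-711/4) = -3136 + 711/4 = -11833/4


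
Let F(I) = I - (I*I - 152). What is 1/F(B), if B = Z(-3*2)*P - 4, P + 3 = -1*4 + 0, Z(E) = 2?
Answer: -1/190 ≈ -0.0052632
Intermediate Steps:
P = -7 (P = -3 + (-1*4 + 0) = -3 + (-4 + 0) = -3 - 4 = -7)
B = -18 (B = 2*(-7) - 4 = -14 - 4 = -18)
F(I) = 152 + I - I² (F(I) = I - (I² - 152) = I - (-152 + I²) = I + (152 - I²) = 152 + I - I²)
1/F(B) = 1/(152 - 18 - 1*(-18)²) = 1/(152 - 18 - 1*324) = 1/(152 - 18 - 324) = 1/(-190) = -1/190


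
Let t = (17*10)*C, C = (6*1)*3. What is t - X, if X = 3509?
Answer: -449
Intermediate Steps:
C = 18 (C = 6*3 = 18)
t = 3060 (t = (17*10)*18 = 170*18 = 3060)
t - X = 3060 - 1*3509 = 3060 - 3509 = -449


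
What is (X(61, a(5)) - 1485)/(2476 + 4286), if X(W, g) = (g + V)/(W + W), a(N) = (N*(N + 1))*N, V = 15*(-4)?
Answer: -15090/68747 ≈ -0.21950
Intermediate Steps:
V = -60
a(N) = N**2*(1 + N) (a(N) = (N*(1 + N))*N = N**2*(1 + N))
X(W, g) = (-60 + g)/(2*W) (X(W, g) = (g - 60)/(W + W) = (-60 + g)/((2*W)) = (-60 + g)*(1/(2*W)) = (-60 + g)/(2*W))
(X(61, a(5)) - 1485)/(2476 + 4286) = ((1/2)*(-60 + 5**2*(1 + 5))/61 - 1485)/(2476 + 4286) = ((1/2)*(1/61)*(-60 + 25*6) - 1485)/6762 = ((1/2)*(1/61)*(-60 + 150) - 1485)*(1/6762) = ((1/2)*(1/61)*90 - 1485)*(1/6762) = (45/61 - 1485)*(1/6762) = -90540/61*1/6762 = -15090/68747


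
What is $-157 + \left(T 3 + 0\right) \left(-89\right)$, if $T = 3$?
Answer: $-958$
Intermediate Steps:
$-157 + \left(T 3 + 0\right) \left(-89\right) = -157 + \left(3 \cdot 3 + 0\right) \left(-89\right) = -157 + \left(9 + 0\right) \left(-89\right) = -157 + 9 \left(-89\right) = -157 - 801 = -958$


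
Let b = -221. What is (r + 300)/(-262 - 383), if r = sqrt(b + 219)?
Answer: -20/43 - I*sqrt(2)/645 ≈ -0.46512 - 0.0021926*I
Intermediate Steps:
r = I*sqrt(2) (r = sqrt(-221 + 219) = sqrt(-2) = I*sqrt(2) ≈ 1.4142*I)
(r + 300)/(-262 - 383) = (I*sqrt(2) + 300)/(-262 - 383) = (300 + I*sqrt(2))/(-645) = (300 + I*sqrt(2))*(-1/645) = -20/43 - I*sqrt(2)/645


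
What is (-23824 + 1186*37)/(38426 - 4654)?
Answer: 10029/16886 ≈ 0.59392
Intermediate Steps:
(-23824 + 1186*37)/(38426 - 4654) = (-23824 + 43882)/33772 = 20058*(1/33772) = 10029/16886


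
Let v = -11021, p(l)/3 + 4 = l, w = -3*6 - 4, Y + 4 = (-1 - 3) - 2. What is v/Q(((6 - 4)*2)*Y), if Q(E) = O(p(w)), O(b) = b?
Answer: 11021/78 ≈ 141.29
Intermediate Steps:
Y = -10 (Y = -4 + ((-1 - 3) - 2) = -4 + (-4 - 2) = -4 - 6 = -10)
w = -22 (w = -18 - 4 = -22)
p(l) = -12 + 3*l
Q(E) = -78 (Q(E) = -12 + 3*(-22) = -12 - 66 = -78)
v/Q(((6 - 4)*2)*Y) = -11021/(-78) = -11021*(-1/78) = 11021/78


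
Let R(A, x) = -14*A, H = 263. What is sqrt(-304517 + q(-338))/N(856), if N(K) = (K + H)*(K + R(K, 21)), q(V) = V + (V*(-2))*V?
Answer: -I*sqrt(533343)/12452232 ≈ -5.8648e-5*I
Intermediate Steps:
q(V) = V - 2*V**2 (q(V) = V + (-2*V)*V = V - 2*V**2)
N(K) = -13*K*(263 + K) (N(K) = (K + 263)*(K - 14*K) = (263 + K)*(-13*K) = -13*K*(263 + K))
sqrt(-304517 + q(-338))/N(856) = sqrt(-304517 - 338*(1 - 2*(-338)))/((13*856*(-263 - 1*856))) = sqrt(-304517 - 338*(1 + 676))/((13*856*(-263 - 856))) = sqrt(-304517 - 338*677)/((13*856*(-1119))) = sqrt(-304517 - 228826)/(-12452232) = sqrt(-533343)*(-1/12452232) = (I*sqrt(533343))*(-1/12452232) = -I*sqrt(533343)/12452232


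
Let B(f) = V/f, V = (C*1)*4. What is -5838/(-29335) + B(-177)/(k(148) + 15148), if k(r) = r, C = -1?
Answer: 3951467959/19855336080 ≈ 0.19901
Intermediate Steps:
V = -4 (V = -1*1*4 = -1*4 = -4)
B(f) = -4/f
-5838/(-29335) + B(-177)/(k(148) + 15148) = -5838/(-29335) + (-4/(-177))/(148 + 15148) = -5838*(-1/29335) - 4*(-1/177)/15296 = 5838/29335 + (4/177)*(1/15296) = 5838/29335 + 1/676848 = 3951467959/19855336080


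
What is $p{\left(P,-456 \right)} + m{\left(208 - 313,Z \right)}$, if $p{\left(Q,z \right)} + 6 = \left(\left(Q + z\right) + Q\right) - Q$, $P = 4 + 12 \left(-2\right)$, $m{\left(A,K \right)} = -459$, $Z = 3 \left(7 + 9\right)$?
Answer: $-941$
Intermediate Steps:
$Z = 48$ ($Z = 3 \cdot 16 = 48$)
$P = -20$ ($P = 4 - 24 = -20$)
$p{\left(Q,z \right)} = -6 + Q + z$ ($p{\left(Q,z \right)} = -6 + \left(\left(\left(Q + z\right) + Q\right) - Q\right) = -6 + \left(\left(z + 2 Q\right) - Q\right) = -6 + \left(Q + z\right) = -6 + Q + z$)
$p{\left(P,-456 \right)} + m{\left(208 - 313,Z \right)} = \left(-6 - 20 - 456\right) - 459 = -482 - 459 = -941$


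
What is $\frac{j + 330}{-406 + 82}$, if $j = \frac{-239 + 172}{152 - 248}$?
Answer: $- \frac{31747}{31104} \approx -1.0207$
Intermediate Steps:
$j = \frac{67}{96}$ ($j = - \frac{67}{-96} = \left(-67\right) \left(- \frac{1}{96}\right) = \frac{67}{96} \approx 0.69792$)
$\frac{j + 330}{-406 + 82} = \frac{\frac{67}{96} + 330}{-406 + 82} = \frac{31747}{96 \left(-324\right)} = \frac{31747}{96} \left(- \frac{1}{324}\right) = - \frac{31747}{31104}$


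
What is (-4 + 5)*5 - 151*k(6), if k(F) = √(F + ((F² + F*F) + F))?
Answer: 5 - 302*√21 ≈ -1378.9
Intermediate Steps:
k(F) = √(2*F + 2*F²) (k(F) = √(F + ((F² + F²) + F)) = √(F + (2*F² + F)) = √(F + (F + 2*F²)) = √(2*F + 2*F²))
(-4 + 5)*5 - 151*k(6) = (-4 + 5)*5 - 151*√2*√(6*(1 + 6)) = 1*5 - 151*√2*√(6*7) = 5 - 151*√2*√42 = 5 - 302*√21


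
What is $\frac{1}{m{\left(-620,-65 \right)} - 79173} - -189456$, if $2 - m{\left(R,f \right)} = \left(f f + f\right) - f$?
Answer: $\frac{15799872575}{83396} \approx 1.8946 \cdot 10^{5}$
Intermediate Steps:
$m{\left(R,f \right)} = 2 - f^{2}$ ($m{\left(R,f \right)} = 2 - \left(\left(f f + f\right) - f\right) = 2 - \left(\left(f^{2} + f\right) - f\right) = 2 - \left(\left(f + f^{2}\right) - f\right) = 2 - f^{2}$)
$\frac{1}{m{\left(-620,-65 \right)} - 79173} - -189456 = \frac{1}{\left(2 - \left(-65\right)^{2}\right) - 79173} - -189456 = \frac{1}{\left(2 - 4225\right) - 79173} + 189456 = \frac{1}{-4223 - 79173} + 189456 = \frac{1}{-83396} + 189456 = - \frac{1}{83396} + 189456 = \frac{15799872575}{83396}$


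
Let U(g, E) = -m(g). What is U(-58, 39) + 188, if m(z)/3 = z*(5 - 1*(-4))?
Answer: 1754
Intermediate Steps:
m(z) = 27*z (m(z) = 3*(z*(5 - 1*(-4))) = 3*(z*(5 + 4)) = 3*(z*9) = 3*(9*z) = 27*z)
U(g, E) = -27*g
U(-58, 39) + 188 = -27*(-58) + 188 = 1566 + 188 = 1754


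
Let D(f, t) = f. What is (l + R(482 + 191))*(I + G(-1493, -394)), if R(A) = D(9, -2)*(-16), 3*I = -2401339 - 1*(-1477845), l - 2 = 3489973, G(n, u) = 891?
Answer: -1071169890417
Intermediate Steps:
l = 3489975 (l = 2 + 3489973 = 3489975)
I = -923494/3 (I = (-2401339 - 1*(-1477845))/3 = (-2401339 + 1477845)/3 = (⅓)*(-923494) = -923494/3 ≈ -3.0783e+5)
R(A) = -144 (R(A) = 9*(-16) = -144)
(l + R(482 + 191))*(I + G(-1493, -394)) = (3489975 - 144)*(-923494/3 + 891) = 3489831*(-920821/3) = -1071169890417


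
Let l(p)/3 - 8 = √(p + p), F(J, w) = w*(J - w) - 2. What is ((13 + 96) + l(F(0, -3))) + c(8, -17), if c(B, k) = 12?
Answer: 145 + 3*I*√22 ≈ 145.0 + 14.071*I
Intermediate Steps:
F(J, w) = -2 + w*(J - w)
l(p) = 24 + 3*√2*√p (l(p) = 24 + 3*√(p + p) = 24 + 3*√(2*p) = 24 + 3*(√2*√p) = 24 + 3*√2*√p)
((13 + 96) + l(F(0, -3))) + c(8, -17) = ((13 + 96) + (24 + 3*√2*√(-2 - 1*(-3)² + 0*(-3)))) + 12 = (109 + (24 + 3*√2*√(-2 - 1*9 + 0))) + 12 = (109 + (24 + 3*√2*√(-2 - 9 + 0))) + 12 = (109 + (24 + 3*√2*√(-11))) + 12 = (109 + (24 + 3*√2*(I*√11))) + 12 = (109 + (24 + 3*I*√22)) + 12 = (133 + 3*I*√22) + 12 = 145 + 3*I*√22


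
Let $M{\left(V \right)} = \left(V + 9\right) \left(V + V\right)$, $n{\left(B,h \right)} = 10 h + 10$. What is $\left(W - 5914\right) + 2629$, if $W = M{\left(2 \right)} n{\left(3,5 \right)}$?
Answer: $-645$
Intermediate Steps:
$n{\left(B,h \right)} = 10 + 10 h$
$M{\left(V \right)} = 2 V \left(9 + V\right)$ ($M{\left(V \right)} = \left(9 + V\right) 2 V = 2 V \left(9 + V\right)$)
$W = 2640$ ($W = 2 \cdot 2 \left(9 + 2\right) \left(10 + 10 \cdot 5\right) = 2 \cdot 2 \cdot 11 \left(10 + 50\right) = 44 \cdot 60 = 2640$)
$\left(W - 5914\right) + 2629 = \left(2640 - 5914\right) + 2629 = -3274 + 2629 = -645$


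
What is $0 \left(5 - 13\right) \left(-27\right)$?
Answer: $0$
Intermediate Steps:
$0 \left(5 - 13\right) \left(-27\right) = 0 \left(-8\right) \left(-27\right) = 0 \left(-27\right) = 0$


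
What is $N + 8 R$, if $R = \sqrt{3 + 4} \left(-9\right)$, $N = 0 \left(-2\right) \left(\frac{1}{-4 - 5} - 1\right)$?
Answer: $- 72 \sqrt{7} \approx -190.49$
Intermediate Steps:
$N = 0$ ($N = 0 \left(\frac{1}{-9} - 1\right) = 0 \left(- \frac{1}{9} - 1\right) = 0 \left(- \frac{10}{9}\right) = 0$)
$R = - 9 \sqrt{7}$ ($R = \sqrt{7} \left(-9\right) = - 9 \sqrt{7} \approx -23.812$)
$N + 8 R = 0 + 8 \left(- 9 \sqrt{7}\right) = 0 - 72 \sqrt{7} = - 72 \sqrt{7}$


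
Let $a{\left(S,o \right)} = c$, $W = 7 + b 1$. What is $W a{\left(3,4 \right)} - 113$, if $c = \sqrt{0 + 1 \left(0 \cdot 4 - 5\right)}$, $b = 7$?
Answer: $-113 + 14 i \sqrt{5} \approx -113.0 + 31.305 i$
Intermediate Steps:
$W = 14$ ($W = 7 + 7 \cdot 1 = 7 + 7 = 14$)
$c = i \sqrt{5}$ ($c = \sqrt{0 + 1 \left(0 - 5\right)} = \sqrt{0 + 1 \left(-5\right)} = \sqrt{0 - 5} = \sqrt{-5} = i \sqrt{5} \approx 2.2361 i$)
$a{\left(S,o \right)} = i \sqrt{5}$
$W a{\left(3,4 \right)} - 113 = 14 i \sqrt{5} - 113 = -113 + 14 i \sqrt{5}$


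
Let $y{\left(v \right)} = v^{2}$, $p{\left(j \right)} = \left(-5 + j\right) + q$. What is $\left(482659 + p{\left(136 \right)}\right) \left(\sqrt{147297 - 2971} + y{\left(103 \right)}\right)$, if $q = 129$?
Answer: $5123287671 + 6277947 \sqrt{854} \approx 5.3068 \cdot 10^{9}$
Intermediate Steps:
$p{\left(j \right)} = 124 + j$ ($p{\left(j \right)} = \left(-5 + j\right) + 129 = 124 + j$)
$\left(482659 + p{\left(136 \right)}\right) \left(\sqrt{147297 - 2971} + y{\left(103 \right)}\right) = \left(482659 + \left(124 + 136\right)\right) \left(\sqrt{147297 - 2971} + 103^{2}\right) = \left(482659 + 260\right) \left(\sqrt{144326} + 10609\right) = 482919 \left(13 \sqrt{854} + 10609\right) = 482919 \left(10609 + 13 \sqrt{854}\right) = 5123287671 + 6277947 \sqrt{854}$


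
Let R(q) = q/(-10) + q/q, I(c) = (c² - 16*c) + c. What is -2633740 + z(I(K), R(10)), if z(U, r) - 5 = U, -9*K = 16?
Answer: -213330119/81 ≈ -2.6337e+6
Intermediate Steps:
K = -16/9 (K = -⅑*16 = -16/9 ≈ -1.7778)
I(c) = c² - 15*c
R(q) = 1 - q/10 (R(q) = q*(-⅒) + 1 = -q/10 + 1 = 1 - q/10)
z(U, r) = 5 + U
-2633740 + z(I(K), R(10)) = -2633740 + (5 - 16*(-15 - 16/9)/9) = -2633740 + (5 - 16/9*(-151/9)) = -2633740 + (5 + 2416/81) = -2633740 + 2821/81 = -213330119/81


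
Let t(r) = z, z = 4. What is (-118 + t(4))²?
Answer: 12996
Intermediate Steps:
t(r) = 4
(-118 + t(4))² = (-118 + 4)² = (-114)² = 12996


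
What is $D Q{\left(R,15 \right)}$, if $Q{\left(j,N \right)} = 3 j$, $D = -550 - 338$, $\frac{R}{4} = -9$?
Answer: $95904$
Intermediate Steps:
$R = -36$ ($R = 4 \left(-9\right) = -36$)
$D = -888$
$D Q{\left(R,15 \right)} = - 888 \cdot 3 \left(-36\right) = \left(-888\right) \left(-108\right) = 95904$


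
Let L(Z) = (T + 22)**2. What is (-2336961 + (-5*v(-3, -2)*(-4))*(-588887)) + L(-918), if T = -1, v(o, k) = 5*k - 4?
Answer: 162551840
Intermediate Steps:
v(o, k) = -4 + 5*k
L(Z) = 441 (L(Z) = (-1 + 22)**2 = 21**2 = 441)
(-2336961 + (-5*v(-3, -2)*(-4))*(-588887)) + L(-918) = (-2336961 + (-5*(-4 + 5*(-2))*(-4))*(-588887)) + 441 = (-2336961 + (-5*(-4 - 10)*(-4))*(-588887)) + 441 = (-2336961 + (-5*(-14)*(-4))*(-588887)) + 441 = (-2336961 + (70*(-4))*(-588887)) + 441 = (-2336961 - 280*(-588887)) + 441 = (-2336961 + 164888360) + 441 = 162551399 + 441 = 162551840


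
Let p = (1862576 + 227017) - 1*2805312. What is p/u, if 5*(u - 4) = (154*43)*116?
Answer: -3578595/768172 ≈ -4.6586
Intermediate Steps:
p = -715719 (p = 2089593 - 2805312 = -715719)
u = 768172/5 (u = 4 + ((154*43)*116)/5 = 4 + (6622*116)/5 = 4 + (1/5)*768152 = 4 + 768152/5 = 768172/5 ≈ 1.5363e+5)
p/u = -715719/768172/5 = -715719*5/768172 = -3578595/768172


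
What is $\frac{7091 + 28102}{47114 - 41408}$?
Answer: $\frac{11731}{1902} \approx 6.1677$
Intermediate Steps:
$\frac{7091 + 28102}{47114 - 41408} = \frac{35193}{5706} = 35193 \cdot \frac{1}{5706} = \frac{11731}{1902}$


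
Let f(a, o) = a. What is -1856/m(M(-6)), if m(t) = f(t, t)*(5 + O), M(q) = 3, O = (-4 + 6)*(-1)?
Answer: -1856/9 ≈ -206.22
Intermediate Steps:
O = -2 (O = 2*(-1) = -2)
m(t) = 3*t (m(t) = t*(5 - 2) = t*3 = 3*t)
-1856/m(M(-6)) = -1856/(3*3) = -1856/9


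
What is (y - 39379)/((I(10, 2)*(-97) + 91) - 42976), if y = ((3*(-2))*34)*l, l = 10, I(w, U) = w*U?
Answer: 41419/44825 ≈ 0.92402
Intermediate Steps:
I(w, U) = U*w
y = -2040 (y = ((3*(-2))*34)*10 = -6*34*10 = -204*10 = -2040)
(y - 39379)/((I(10, 2)*(-97) + 91) - 42976) = (-2040 - 39379)/(((2*10)*(-97) + 91) - 42976) = -41419/((20*(-97) + 91) - 42976) = -41419/((-1940 + 91) - 42976) = -41419/(-1849 - 42976) = -41419/(-44825) = -41419*(-1/44825) = 41419/44825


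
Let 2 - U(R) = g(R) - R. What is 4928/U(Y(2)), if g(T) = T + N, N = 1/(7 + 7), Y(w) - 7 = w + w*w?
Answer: 68992/27 ≈ 2555.3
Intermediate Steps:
Y(w) = 7 + w + w² (Y(w) = 7 + (w + w*w) = 7 + (w + w²) = 7 + w + w²)
N = 1/14 ≈ 0.071429
g(T) = 1/14 + T (g(T) = T + 1/14 = 1/14 + T)
U(R) = 27/14 (U(R) = 2 - ((1/14 + R) - R) = 2 - 1*1/14 = 2 - 1/14 = 27/14)
4928/U(Y(2)) = 4928/(27/14) = 4928*(14/27) = 68992/27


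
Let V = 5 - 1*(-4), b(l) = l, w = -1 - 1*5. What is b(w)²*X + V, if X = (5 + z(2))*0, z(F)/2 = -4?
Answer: 9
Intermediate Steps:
z(F) = -8 (z(F) = 2*(-4) = -8)
w = -6 (w = -1 - 5 = -6)
V = 9 (V = 5 + 4 = 9)
X = 0 (X = (5 - 8)*0 = -3*0 = 0)
b(w)²*X + V = (-6)²*0 + 9 = 36*0 + 9 = 0 + 9 = 9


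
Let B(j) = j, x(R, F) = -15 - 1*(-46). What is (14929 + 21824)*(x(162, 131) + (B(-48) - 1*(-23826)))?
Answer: 875052177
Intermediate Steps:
x(R, F) = 31 (x(R, F) = -15 + 46 = 31)
(14929 + 21824)*(x(162, 131) + (B(-48) - 1*(-23826))) = (14929 + 21824)*(31 + (-48 - 1*(-23826))) = 36753*(31 + (-48 + 23826)) = 36753*(31 + 23778) = 36753*23809 = 875052177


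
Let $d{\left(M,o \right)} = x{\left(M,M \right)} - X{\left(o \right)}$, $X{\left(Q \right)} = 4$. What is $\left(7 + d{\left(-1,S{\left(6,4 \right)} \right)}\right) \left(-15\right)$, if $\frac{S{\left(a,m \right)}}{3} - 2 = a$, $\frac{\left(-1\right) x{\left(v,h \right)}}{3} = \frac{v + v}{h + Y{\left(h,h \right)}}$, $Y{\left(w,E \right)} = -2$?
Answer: $-15$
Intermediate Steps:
$x{\left(v,h \right)} = - \frac{6 v}{-2 + h}$ ($x{\left(v,h \right)} = - 3 \frac{v + v}{h - 2} = - 3 \frac{2 v}{-2 + h} = - \frac{6 v}{-2 + h}$)
$S{\left(a,m \right)} = 6 + 3 a$
$d{\left(M,o \right)} = -4 - \frac{6 M}{-2 + M}$ ($d{\left(M,o \right)} = - \frac{6 M}{-2 + M} - 4 = -4 - \frac{6 M}{-2 + M}$)
$\left(7 + d{\left(-1,S{\left(6,4 \right)} \right)}\right) \left(-15\right) = \left(7 + \frac{2 \left(4 - -5\right)}{-2 - 1}\right) \left(-15\right) = \left(7 + \frac{2 \left(4 + 5\right)}{-3}\right) \left(-15\right) = \left(7 + 2 \left(- \frac{1}{3}\right) 9\right) \left(-15\right) = \left(7 - 6\right) \left(-15\right) = 1 \left(-15\right) = -15$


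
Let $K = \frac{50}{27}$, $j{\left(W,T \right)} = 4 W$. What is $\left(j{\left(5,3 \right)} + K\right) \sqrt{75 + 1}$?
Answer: $\frac{1180 \sqrt{19}}{27} \approx 190.5$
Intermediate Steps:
$K = \frac{50}{27}$ ($K = 50 \cdot \frac{1}{27} = \frac{50}{27} \approx 1.8519$)
$\left(j{\left(5,3 \right)} + K\right) \sqrt{75 + 1} = \left(4 \cdot 5 + \frac{50}{27}\right) \sqrt{75 + 1} = \left(20 + \frac{50}{27}\right) \sqrt{76} = \frac{590 \cdot 2 \sqrt{19}}{27} = \frac{1180 \sqrt{19}}{27}$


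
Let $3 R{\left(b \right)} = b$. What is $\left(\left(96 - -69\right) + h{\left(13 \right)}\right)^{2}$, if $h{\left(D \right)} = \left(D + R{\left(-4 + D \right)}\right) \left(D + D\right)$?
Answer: $337561$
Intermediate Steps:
$R{\left(b \right)} = \frac{b}{3}$
$h{\left(D \right)} = 2 D \left(- \frac{4}{3} + \frac{4 D}{3}\right)$ ($h{\left(D \right)} = \left(D + \frac{-4 + D}{3}\right) \left(D + D\right) = \left(D + \left(- \frac{4}{3} + \frac{D}{3}\right)\right) 2 D = \left(- \frac{4}{3} + \frac{4 D}{3}\right) 2 D = 2 D \left(- \frac{4}{3} + \frac{4 D}{3}\right)$)
$\left(\left(96 - -69\right) + h{\left(13 \right)}\right)^{2} = \left(\left(96 - -69\right) + \frac{8}{3} \cdot 13 \left(-1 + 13\right)\right)^{2} = \left(\left(96 + 69\right) + \frac{8}{3} \cdot 13 \cdot 12\right)^{2} = \left(165 + 416\right)^{2} = 581^{2} = 337561$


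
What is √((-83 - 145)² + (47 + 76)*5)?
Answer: √52599 ≈ 229.34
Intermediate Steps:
√((-83 - 145)² + (47 + 76)*5) = √((-228)² + 123*5) = √(51984 + 615) = √52599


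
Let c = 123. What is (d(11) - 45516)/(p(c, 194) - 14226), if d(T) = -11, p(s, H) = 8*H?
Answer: 45527/12674 ≈ 3.5922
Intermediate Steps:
(d(11) - 45516)/(p(c, 194) - 14226) = (-11 - 45516)/(8*194 - 14226) = -45527/(1552 - 14226) = -45527/(-12674) = -45527*(-1/12674) = 45527/12674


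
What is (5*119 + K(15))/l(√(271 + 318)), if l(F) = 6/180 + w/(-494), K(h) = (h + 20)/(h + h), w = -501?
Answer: 4417595/7762 ≈ 569.13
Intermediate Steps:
K(h) = (20 + h)/(2*h) (K(h) = (20 + h)/((2*h)) = (20 + h)*(1/(2*h)) = (20 + h)/(2*h))
l(F) = 3881/3705 (l(F) = 6/180 - 501/(-494) = 6*(1/180) - 501*(-1/494) = 1/30 + 501/494 = 3881/3705)
(5*119 + K(15))/l(√(271 + 318)) = (5*119 + (½)*(20 + 15)/15)/(3881/3705) = (595 + (½)*(1/15)*35)*(3705/3881) = (595 + 7/6)*(3705/3881) = (3577/6)*(3705/3881) = 4417595/7762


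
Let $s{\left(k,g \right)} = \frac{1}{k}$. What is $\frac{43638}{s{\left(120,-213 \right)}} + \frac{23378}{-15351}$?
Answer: $\frac{80386409182}{15351} \approx 5.2366 \cdot 10^{6}$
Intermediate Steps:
$\frac{43638}{s{\left(120,-213 \right)}} + \frac{23378}{-15351} = \frac{43638}{\frac{1}{120}} + \frac{23378}{-15351} = 43638 \frac{1}{\frac{1}{120}} + 23378 \left(- \frac{1}{15351}\right) = 43638 \cdot 120 - \frac{23378}{15351} = 5236560 - \frac{23378}{15351} = \frac{80386409182}{15351}$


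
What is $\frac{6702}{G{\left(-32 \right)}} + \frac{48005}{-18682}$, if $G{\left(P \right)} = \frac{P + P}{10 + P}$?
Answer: $\frac{343934561}{149456} \approx 2301.2$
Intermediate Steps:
$G{\left(P \right)} = \frac{2 P}{10 + P}$
$\frac{6702}{G{\left(-32 \right)}} + \frac{48005}{-18682} = \frac{6702}{2 \left(-32\right) \frac{1}{10 - 32}} + \frac{48005}{-18682} = \frac{6702}{2 \left(-32\right) \frac{1}{-22}} + 48005 \left(- \frac{1}{18682}\right) = \frac{6702}{2 \left(-32\right) \left(- \frac{1}{22}\right)} - \frac{48005}{18682} = \frac{6702}{\frac{32}{11}} - \frac{48005}{18682} = 6702 \cdot \frac{11}{32} - \frac{48005}{18682} = \frac{36861}{16} - \frac{48005}{18682} = \frac{343934561}{149456}$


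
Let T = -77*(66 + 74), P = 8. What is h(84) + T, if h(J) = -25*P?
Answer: -10980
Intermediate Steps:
h(J) = -200 (h(J) = -25*8 = -200)
T = -10780 (T = -77*140 = -10780)
h(84) + T = -200 - 10780 = -10980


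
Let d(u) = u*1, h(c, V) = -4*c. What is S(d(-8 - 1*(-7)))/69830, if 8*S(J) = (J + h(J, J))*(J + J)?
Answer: -3/279320 ≈ -1.0740e-5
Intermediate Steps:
d(u) = u
S(J) = -3*J**2/4 (S(J) = ((J - 4*J)*(J + J))/8 = ((-3*J)*(2*J))/8 = (-6*J**2)/8 = -3*J**2/4)
S(d(-8 - 1*(-7)))/69830 = -3*(-8 - 1*(-7))**2/4/69830 = -3*(-8 + 7)**2/4*(1/69830) = -3/4*(-1)**2*(1/69830) = -3/4*1*(1/69830) = -3/4*1/69830 = -3/279320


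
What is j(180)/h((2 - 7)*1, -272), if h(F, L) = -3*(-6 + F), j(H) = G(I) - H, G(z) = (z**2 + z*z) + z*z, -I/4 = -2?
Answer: 4/11 ≈ 0.36364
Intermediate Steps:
I = 8 (I = -4*(-2) = 8)
G(z) = 3*z**2 (G(z) = (z**2 + z**2) + z**2 = 2*z**2 + z**2 = 3*z**2)
j(H) = 192 - H (j(H) = 3*8**2 - H = 3*64 - H = 192 - H)
h(F, L) = 18 - 3*F
j(180)/h((2 - 7)*1, -272) = (192 - 1*180)/(18 - 3*(2 - 7)) = (192 - 180)/(18 - (-15)) = 12/(18 - 3*(-5)) = 12/(18 + 15) = 12/33 = 12*(1/33) = 4/11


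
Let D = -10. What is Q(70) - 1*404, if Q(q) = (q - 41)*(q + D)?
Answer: 1336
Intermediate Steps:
Q(q) = (-41 + q)*(-10 + q) (Q(q) = (q - 41)*(q - 10) = (-41 + q)*(-10 + q))
Q(70) - 1*404 = (410 + 70² - 51*70) - 1*404 = (410 + 4900 - 3570) - 404 = 1740 - 404 = 1336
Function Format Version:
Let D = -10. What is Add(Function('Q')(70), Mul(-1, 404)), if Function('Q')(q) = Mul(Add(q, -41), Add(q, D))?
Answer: 1336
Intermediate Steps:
Function('Q')(q) = Mul(Add(-41, q), Add(-10, q)) (Function('Q')(q) = Mul(Add(q, -41), Add(q, -10)) = Mul(Add(-41, q), Add(-10, q)))
Add(Function('Q')(70), Mul(-1, 404)) = Add(Add(410, Pow(70, 2), Mul(-51, 70)), Mul(-1, 404)) = Add(Add(410, 4900, -3570), -404) = Add(1740, -404) = 1336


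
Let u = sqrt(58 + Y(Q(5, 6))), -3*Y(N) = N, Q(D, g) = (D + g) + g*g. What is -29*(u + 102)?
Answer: -2958 - 29*sqrt(381)/3 ≈ -3146.7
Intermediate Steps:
Q(D, g) = D + g + g**2 (Q(D, g) = (D + g) + g**2 = D + g + g**2)
Y(N) = -N/3
u = sqrt(381)/3 (u = sqrt(58 - (5 + 6 + 6**2)/3) = sqrt(58 - (5 + 6 + 36)/3) = sqrt(58 - 1/3*47) = sqrt(58 - 47/3) = sqrt(127/3) = sqrt(381)/3 ≈ 6.5064)
-29*(u + 102) = -29*(sqrt(381)/3 + 102) = -29*(102 + sqrt(381)/3) = -2958 - 29*sqrt(381)/3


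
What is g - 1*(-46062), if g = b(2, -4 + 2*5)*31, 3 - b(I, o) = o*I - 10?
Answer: 46093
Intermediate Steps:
b(I, o) = 13 - I*o (b(I, o) = 3 - (o*I - 10) = 3 - (I*o - 10) = 3 - (-10 + I*o) = 3 + (10 - I*o) = 13 - I*o)
g = 31 (g = (13 - 1*2*(-4 + 2*5))*31 = (13 - 1*2*(-4 + 10))*31 = (13 - 1*2*6)*31 = (13 - 12)*31 = 1*31 = 31)
g - 1*(-46062) = 31 - 1*(-46062) = 31 + 46062 = 46093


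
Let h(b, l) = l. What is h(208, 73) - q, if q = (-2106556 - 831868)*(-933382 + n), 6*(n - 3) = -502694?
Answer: -8966553820997/3 ≈ -2.9889e+12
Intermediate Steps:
n = -251338/3 (n = 3 + (⅙)*(-502694) = 3 - 251347/3 = -251338/3 ≈ -83779.)
q = 8966553821216/3 (q = (-2106556 - 831868)*(-933382 - 251338/3) = -2938424*(-3051484/3) = 8966553821216/3 ≈ 2.9889e+12)
h(208, 73) - q = 73 - 1*8966553821216/3 = 73 - 8966553821216/3 = -8966553820997/3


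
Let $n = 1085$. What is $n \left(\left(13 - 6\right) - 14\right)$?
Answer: $-7595$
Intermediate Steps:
$n \left(\left(13 - 6\right) - 14\right) = 1085 \left(\left(13 - 6\right) - 14\right) = 1085 \left(7 - 14\right) = 1085 \left(-7\right) = -7595$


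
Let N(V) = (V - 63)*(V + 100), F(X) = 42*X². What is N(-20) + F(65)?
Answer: 170810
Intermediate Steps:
N(V) = (-63 + V)*(100 + V)
N(-20) + F(65) = (-6300 + (-20)² + 37*(-20)) + 42*65² = (-6300 + 400 - 740) + 42*4225 = -6640 + 177450 = 170810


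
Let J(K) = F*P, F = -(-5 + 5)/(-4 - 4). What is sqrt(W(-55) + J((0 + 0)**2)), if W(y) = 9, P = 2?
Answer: 3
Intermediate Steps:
F = 0 (F = -0/(-8) = -0*(-1)/8 = -1*0 = 0)
J(K) = 0 (J(K) = 0*2 = 0)
sqrt(W(-55) + J((0 + 0)**2)) = sqrt(9 + 0) = sqrt(9) = 3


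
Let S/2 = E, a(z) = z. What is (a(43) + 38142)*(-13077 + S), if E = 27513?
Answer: 1601822565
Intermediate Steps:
S = 55026 (S = 2*27513 = 55026)
(a(43) + 38142)*(-13077 + S) = (43 + 38142)*(-13077 + 55026) = 38185*41949 = 1601822565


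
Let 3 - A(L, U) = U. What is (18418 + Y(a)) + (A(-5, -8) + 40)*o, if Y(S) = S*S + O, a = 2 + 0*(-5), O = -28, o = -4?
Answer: 18190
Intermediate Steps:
A(L, U) = 3 - U
a = 2 (a = 2 + 0 = 2)
Y(S) = -28 + S² (Y(S) = S*S - 28 = S² - 28 = -28 + S²)
(18418 + Y(a)) + (A(-5, -8) + 40)*o = (18418 + (-28 + 2²)) + ((3 - 1*(-8)) + 40)*(-4) = (18418 + (-28 + 4)) + ((3 + 8) + 40)*(-4) = (18418 - 24) + (11 + 40)*(-4) = 18394 + 51*(-4) = 18394 - 204 = 18190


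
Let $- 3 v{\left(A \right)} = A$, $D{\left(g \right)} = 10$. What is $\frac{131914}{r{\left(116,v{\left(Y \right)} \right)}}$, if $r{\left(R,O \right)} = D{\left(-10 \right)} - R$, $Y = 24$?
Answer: $- \frac{65957}{53} \approx -1244.5$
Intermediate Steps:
$v{\left(A \right)} = - \frac{A}{3}$
$r{\left(R,O \right)} = 10 - R$
$\frac{131914}{r{\left(116,v{\left(Y \right)} \right)}} = \frac{131914}{10 - 116} = \frac{131914}{-106} = 131914 \left(- \frac{1}{106}\right) = - \frac{65957}{53}$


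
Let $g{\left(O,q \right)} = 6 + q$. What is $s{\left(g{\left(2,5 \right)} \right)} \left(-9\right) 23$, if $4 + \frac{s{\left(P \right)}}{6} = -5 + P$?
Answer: $-2484$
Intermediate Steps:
$s{\left(P \right)} = -54 + 6 P$ ($s{\left(P \right)} = -24 + 6 \left(-5 + P\right) = -24 + \left(-30 + 6 P\right) = -54 + 6 P$)
$s{\left(g{\left(2,5 \right)} \right)} \left(-9\right) 23 = \left(-54 + 6 \left(6 + 5\right)\right) \left(-9\right) 23 = \left(-54 + 6 \cdot 11\right) \left(-9\right) 23 = \left(-54 + 66\right) \left(-9\right) 23 = 12 \left(-9\right) 23 = \left(-108\right) 23 = -2484$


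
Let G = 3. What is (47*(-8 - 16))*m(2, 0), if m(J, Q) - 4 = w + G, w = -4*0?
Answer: -7896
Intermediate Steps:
w = 0
m(J, Q) = 7 (m(J, Q) = 4 + (0 + 3) = 4 + 3 = 7)
(47*(-8 - 16))*m(2, 0) = (47*(-8 - 16))*7 = (47*(-24))*7 = -1128*7 = -7896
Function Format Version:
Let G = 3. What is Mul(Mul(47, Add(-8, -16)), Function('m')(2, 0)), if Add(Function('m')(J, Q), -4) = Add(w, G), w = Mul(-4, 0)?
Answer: -7896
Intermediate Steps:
w = 0
Function('m')(J, Q) = 7 (Function('m')(J, Q) = Add(4, Add(0, 3)) = Add(4, 3) = 7)
Mul(Mul(47, Add(-8, -16)), Function('m')(2, 0)) = Mul(Mul(47, Add(-8, -16)), 7) = Mul(Mul(47, -24), 7) = Mul(-1128, 7) = -7896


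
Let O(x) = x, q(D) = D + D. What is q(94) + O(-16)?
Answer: 172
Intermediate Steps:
q(D) = 2*D
q(94) + O(-16) = 2*94 - 16 = 188 - 16 = 172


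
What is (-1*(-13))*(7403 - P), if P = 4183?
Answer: 41860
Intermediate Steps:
(-1*(-13))*(7403 - P) = (-1*(-13))*(7403 - 1*4183) = 13*(7403 - 4183) = 13*3220 = 41860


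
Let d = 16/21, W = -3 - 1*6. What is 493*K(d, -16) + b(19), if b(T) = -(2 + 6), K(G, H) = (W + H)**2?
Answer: 308117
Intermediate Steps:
W = -9 (W = -3 - 6 = -9)
d = 16/21 (d = 16*(1/21) = 16/21 ≈ 0.76190)
K(G, H) = (-9 + H)**2
b(T) = -8 (b(T) = -1*8 = -8)
493*K(d, -16) + b(19) = 493*(-9 - 16)**2 - 8 = 493*(-25)**2 - 8 = 493*625 - 8 = 308125 - 8 = 308117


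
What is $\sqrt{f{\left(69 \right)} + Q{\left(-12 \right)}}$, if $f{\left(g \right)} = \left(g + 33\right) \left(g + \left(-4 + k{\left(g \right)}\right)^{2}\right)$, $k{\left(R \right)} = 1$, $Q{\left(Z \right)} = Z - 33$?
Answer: $3 \sqrt{879} \approx 88.944$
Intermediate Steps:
$Q{\left(Z \right)} = -33 + Z$ ($Q{\left(Z \right)} = Z - 33 = -33 + Z$)
$f{\left(g \right)} = \left(9 + g\right) \left(33 + g\right)$ ($f{\left(g \right)} = \left(g + 33\right) \left(g + \left(-4 + 1\right)^{2}\right) = \left(33 + g\right) \left(g + \left(-3\right)^{2}\right) = \left(33 + g\right) \left(g + 9\right) = \left(33 + g\right) \left(9 + g\right) = \left(9 + g\right) \left(33 + g\right)$)
$\sqrt{f{\left(69 \right)} + Q{\left(-12 \right)}} = \sqrt{\left(297 + 69^{2} + 42 \cdot 69\right) - 45} = \sqrt{\left(297 + 4761 + 2898\right) - 45} = \sqrt{7956 - 45} = \sqrt{7911} = 3 \sqrt{879}$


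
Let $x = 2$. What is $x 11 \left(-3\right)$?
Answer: $-66$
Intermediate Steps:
$x 11 \left(-3\right) = 2 \cdot 11 \left(-3\right) = 22 \left(-3\right) = -66$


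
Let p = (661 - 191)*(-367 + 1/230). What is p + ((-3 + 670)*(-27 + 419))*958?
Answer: 5757130553/23 ≈ 2.5031e+8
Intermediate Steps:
p = -3967223/23 (p = 470*(-367 + 1/230) = 470*(-84409/230) = -3967223/23 ≈ -1.7249e+5)
p + ((-3 + 670)*(-27 + 419))*958 = -3967223/23 + ((-3 + 670)*(-27 + 419))*958 = -3967223/23 + (667*392)*958 = -3967223/23 + 261464*958 = -3967223/23 + 250482512 = 5757130553/23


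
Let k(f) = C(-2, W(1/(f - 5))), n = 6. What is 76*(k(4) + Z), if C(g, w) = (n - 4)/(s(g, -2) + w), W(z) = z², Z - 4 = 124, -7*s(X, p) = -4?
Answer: 108072/11 ≈ 9824.7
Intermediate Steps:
s(X, p) = 4/7 (s(X, p) = -⅐*(-4) = 4/7)
Z = 128 (Z = 4 + 124 = 128)
C(g, w) = 2/(4/7 + w) (C(g, w) = (6 - 4)/(4/7 + w) = 2/(4/7 + w))
k(f) = 14/(4 + 7/(-5 + f)²) (k(f) = 14/(4 + 7*(1/(f - 5))²) = 14/(4 + 7*(1/(-5 + f))²) = 14/(4 + 7/(-5 + f)²))
76*(k(4) + Z) = 76*(14*(-5 + 4)²/(7 + 4*(-5 + 4)²) + 128) = 76*(14*(-1)²/(7 + 4*(-1)²) + 128) = 76*(14*1/(7 + 4*1) + 128) = 76*(14*1/(7 + 4) + 128) = 76*(14*1/11 + 128) = 76*(14*1*(1/11) + 128) = 76*(14/11 + 128) = 76*(1422/11) = 108072/11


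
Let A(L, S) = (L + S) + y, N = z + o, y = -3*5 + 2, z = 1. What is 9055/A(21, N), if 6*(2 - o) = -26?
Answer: 27165/46 ≈ 590.54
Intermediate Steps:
o = 19/3 (o = 2 - 1/6*(-26) = 2 + 13/3 = 19/3 ≈ 6.3333)
y = -13 (y = -15 + 2 = -13)
N = 22/3 (N = 1 + 19/3 = 22/3 ≈ 7.3333)
A(L, S) = -13 + L + S (A(L, S) = (L + S) - 13 = -13 + L + S)
9055/A(21, N) = 9055/(-13 + 21 + 22/3) = 9055/(46/3) = 9055*(3/46) = 27165/46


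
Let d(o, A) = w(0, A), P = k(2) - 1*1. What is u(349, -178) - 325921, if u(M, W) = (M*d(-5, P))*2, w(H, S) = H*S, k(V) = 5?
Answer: -325921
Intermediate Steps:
P = 4 (P = 5 - 1*1 = 5 - 1 = 4)
d(o, A) = 0 (d(o, A) = 0*A = 0)
u(M, W) = 0 (u(M, W) = (M*0)*2 = 0*2 = 0)
u(349, -178) - 325921 = 0 - 325921 = -325921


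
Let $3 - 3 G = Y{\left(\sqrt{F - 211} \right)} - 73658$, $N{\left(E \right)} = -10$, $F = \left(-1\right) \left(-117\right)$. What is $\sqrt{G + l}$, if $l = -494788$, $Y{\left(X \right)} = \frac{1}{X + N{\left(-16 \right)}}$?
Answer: $\frac{\sqrt{3} \sqrt{\frac{14107029 - 1410703 i \sqrt{94}}{-10 + i \sqrt{94}}}}{3} \approx 1.2147 \cdot 10^{-5} + 685.74 i$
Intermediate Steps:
$F = 117$
$Y{\left(X \right)} = \frac{1}{-10 + X}$ ($Y{\left(X \right)} = \frac{1}{X - 10} = \frac{1}{-10 + X}$)
$G = \frac{73661}{3} - \frac{1}{3 \left(-10 + i \sqrt{94}\right)}$ ($G = 1 - \frac{\frac{1}{-10 + \sqrt{117 - 211}} - 73658}{3} = 1 - \frac{\frac{1}{-10 + \sqrt{-94}} - 73658}{3} = 1 - \frac{\frac{1}{-10 + i \sqrt{94}} - 73658}{3} = 1 - \frac{-73658 + \frac{1}{-10 + i \sqrt{94}}}{3} = 1 + \left(\frac{73658}{3} - \frac{1}{3 \left(-10 + i \sqrt{94}\right)}\right) = \frac{73661}{3} - \frac{1}{3 \left(-10 + i \sqrt{94}\right)} \approx 24554.0 + 0.016659 i$)
$\sqrt{G + l} = \sqrt{\left(\frac{7145122}{291} + \frac{i \sqrt{94}}{582}\right) - 494788} = \sqrt{- \frac{136838186}{291} + \frac{i \sqrt{94}}{582}}$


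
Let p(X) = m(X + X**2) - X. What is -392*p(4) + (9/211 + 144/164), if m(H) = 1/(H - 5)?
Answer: 200199803/129765 ≈ 1542.8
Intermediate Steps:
m(H) = 1/(-5 + H)
p(X) = 1/(-5 + X + X**2) - X (p(X) = 1/(-5 + (X + X**2)) - X = 1/(-5 + X + X**2) - X)
-392*p(4) + (9/211 + 144/164) = -392*(1/(-5 + 4*(1 + 4)) - 1*4) + (9/211 + 144/164) = -392*(1/(-5 + 4*5) - 4) + (9*(1/211) + 144*(1/164)) = -392*(1/(-5 + 20) - 4) + (9/211 + 36/41) = -392*(1/15 - 4) + 7965/8651 = -392*(-59/15) + 7965/8651 = 23128/15 + 7965/8651 = 200199803/129765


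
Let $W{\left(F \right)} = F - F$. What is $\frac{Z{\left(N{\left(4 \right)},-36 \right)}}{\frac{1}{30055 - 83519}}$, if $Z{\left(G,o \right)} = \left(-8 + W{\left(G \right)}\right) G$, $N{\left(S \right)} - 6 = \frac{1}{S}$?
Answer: $2673200$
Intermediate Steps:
$N{\left(S \right)} = 6 + \frac{1}{S}$
$W{\left(F \right)} = 0$
$Z{\left(G,o \right)} = - 8 G$ ($Z{\left(G,o \right)} = \left(-8 + 0\right) G = - 8 G$)
$\frac{Z{\left(N{\left(4 \right)},-36 \right)}}{\frac{1}{30055 - 83519}} = \frac{\left(-8\right) \left(6 + \frac{1}{4}\right)}{\frac{1}{30055 - 83519}} = \frac{\left(-8\right) \left(6 + \frac{1}{4}\right)}{\frac{1}{-53464}} = \frac{\left(-8\right) \frac{25}{4}}{- \frac{1}{53464}} = \left(-50\right) \left(-53464\right) = 2673200$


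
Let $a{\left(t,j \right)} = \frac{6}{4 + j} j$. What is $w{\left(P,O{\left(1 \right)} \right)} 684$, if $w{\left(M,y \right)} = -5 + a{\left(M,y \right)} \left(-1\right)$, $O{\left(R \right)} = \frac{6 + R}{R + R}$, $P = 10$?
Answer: $- \frac{26676}{5} \approx -5335.2$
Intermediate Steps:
$a{\left(t,j \right)} = \frac{6 j}{4 + j}$
$O{\left(R \right)} = \frac{6 + R}{2 R}$
$w{\left(M,y \right)} = -5 - \frac{6 y}{4 + y}$ ($w{\left(M,y \right)} = -5 + \frac{6 y}{4 + y} \left(-1\right) = -5 - \frac{6 y}{4 + y}$)
$w{\left(P,O{\left(1 \right)} \right)} 684 = \frac{-20 - 11 \frac{6 + 1}{2 \cdot 1}}{4 + \frac{6 + 1}{2 \cdot 1}} \cdot 684 = \frac{-20 - 11 \cdot \frac{1}{2} \cdot 1 \cdot 7}{4 + \frac{1}{2} \cdot 1 \cdot 7} \cdot 684 = \frac{-20 - \frac{77}{2}}{4 + \frac{7}{2}} \cdot 684 = \frac{-20 - \frac{77}{2}}{\frac{15}{2}} \cdot 684 = \frac{2}{15} \left(- \frac{117}{2}\right) 684 = \left(- \frac{39}{5}\right) 684 = - \frac{26676}{5}$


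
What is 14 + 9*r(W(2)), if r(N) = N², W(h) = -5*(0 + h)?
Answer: 914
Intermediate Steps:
W(h) = -5*h
14 + 9*r(W(2)) = 14 + 9*(-5*2)² = 14 + 9*(-10)² = 14 + 9*100 = 14 + 900 = 914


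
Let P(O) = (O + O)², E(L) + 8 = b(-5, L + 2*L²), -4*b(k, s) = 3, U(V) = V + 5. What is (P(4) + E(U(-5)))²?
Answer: 48841/16 ≈ 3052.6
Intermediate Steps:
U(V) = 5 + V
b(k, s) = -¾ (b(k, s) = -¼*3 = -¾)
E(L) = -35/4 (E(L) = -8 - ¾ = -35/4)
P(O) = 4*O² (P(O) = (2*O)² = 4*O²)
(P(4) + E(U(-5)))² = (4*4² - 35/4)² = (4*16 - 35/4)² = (64 - 35/4)² = (221/4)² = 48841/16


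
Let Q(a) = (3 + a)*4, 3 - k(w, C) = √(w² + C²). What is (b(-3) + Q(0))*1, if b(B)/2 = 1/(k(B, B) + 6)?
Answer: 86/7 + 2*√2/21 ≈ 12.420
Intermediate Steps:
k(w, C) = 3 - √(C² + w²) (k(w, C) = 3 - √(w² + C²) = 3 - √(C² + w²))
b(B) = 2/(9 - √2*√(B²)) (b(B) = 2/((3 - √(B² + B²)) + 6) = 2/((3 - √(2*B²)) + 6) = 2/((3 - √2*√(B²)) + 6) = 2/(9 - √2*√(B²)))
Q(a) = 12 + 4*a
(b(-3) + Q(0))*1 = (-2/(-9 + √2*√((-3)²)) + (12 + 4*0))*1 = (-2/(-9 + √2*√9) + (12 + 0))*1 = (-2/(-9 + √2*3) + 12)*1 = (-2/(-9 + 3*√2) + 12)*1 = (12 - 2/(-9 + 3*√2))*1 = 12 - 2/(-9 + 3*√2)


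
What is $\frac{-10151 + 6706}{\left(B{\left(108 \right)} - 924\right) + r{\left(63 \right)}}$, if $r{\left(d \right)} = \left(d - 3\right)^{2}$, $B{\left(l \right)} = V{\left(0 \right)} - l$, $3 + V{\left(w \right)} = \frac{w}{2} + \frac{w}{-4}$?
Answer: $- \frac{689}{513} \approx -1.3431$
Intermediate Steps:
$V{\left(w \right)} = -3 + \frac{w}{4}$ ($V{\left(w \right)} = -3 + \left(\frac{w}{2} + \frac{w}{-4}\right) = -3 + \left(w \frac{1}{2} + w \left(- \frac{1}{4}\right)\right) = -3 + \left(\frac{w}{2} - \frac{w}{4}\right) = -3 + \frac{w}{4}$)
$B{\left(l \right)} = -3 - l$ ($B{\left(l \right)} = \left(-3 + \frac{1}{4} \cdot 0\right) - l = \left(-3 + 0\right) - l = -3 - l$)
$r{\left(d \right)} = \left(-3 + d\right)^{2}$
$\frac{-10151 + 6706}{\left(B{\left(108 \right)} - 924\right) + r{\left(63 \right)}} = \frac{-10151 + 6706}{\left(\left(-3 - 108\right) - 924\right) + \left(-3 + 63\right)^{2}} = - \frac{3445}{\left(\left(-3 - 108\right) - 924\right) + 60^{2}} = - \frac{3445}{\left(-111 - 924\right) + 3600} = - \frac{3445}{-1035 + 3600} = - \frac{3445}{2565} = \left(-3445\right) \frac{1}{2565} = - \frac{689}{513}$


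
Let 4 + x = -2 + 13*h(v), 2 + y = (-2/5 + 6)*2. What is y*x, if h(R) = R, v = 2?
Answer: 184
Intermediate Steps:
y = 46/5 (y = -2 + (-2/5 + 6)*2 = -2 + (28/5)*2 = -2 + 56/5 = 46/5 ≈ 9.2000)
x = 20 (x = -4 + (-2 + 13*2) = -4 + (-2 + 26) = -4 + 24 = 20)
y*x = (46/5)*20 = 184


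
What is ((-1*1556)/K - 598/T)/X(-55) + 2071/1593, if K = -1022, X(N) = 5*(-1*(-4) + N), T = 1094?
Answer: 49059930508/37847999385 ≈ 1.2962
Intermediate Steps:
X(N) = 20 + 5*N (X(N) = 5*(4 + N) = 20 + 5*N)
((-1*1556)/K - 598/T)/X(-55) + 2071/1593 = (-1*1556/(-1022) - 598/1094)/(20 + 5*(-55)) + 2071/1593 = (-1556*(-1/1022) - 598*1/1094)/(20 - 275) + 2071*(1/1593) = (778/511 - 299/547)/(-255) + 2071/1593 = (272777/279517)*(-1/255) + 2071/1593 = -272777/71276835 + 2071/1593 = 49059930508/37847999385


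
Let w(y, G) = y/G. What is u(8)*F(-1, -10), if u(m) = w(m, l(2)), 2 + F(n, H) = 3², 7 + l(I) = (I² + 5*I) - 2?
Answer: 56/5 ≈ 11.200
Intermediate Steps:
l(I) = -9 + I² + 5*I (l(I) = -7 + ((I² + 5*I) - 2) = -7 + (-2 + I² + 5*I) = -9 + I² + 5*I)
F(n, H) = 7 (F(n, H) = -2 + 3² = -2 + 9 = 7)
u(m) = m/5 (u(m) = m/(-9 + 2² + 5*2) = m/(-9 + 4 + 10) = m/5)
u(8)*F(-1, -10) = ((⅕)*8)*7 = (8/5)*7 = 56/5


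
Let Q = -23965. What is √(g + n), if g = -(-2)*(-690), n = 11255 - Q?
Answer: 12*√235 ≈ 183.96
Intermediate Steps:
n = 35220 (n = 11255 - 1*(-23965) = 11255 + 23965 = 35220)
g = -1380 (g = -1*1380 = -1380)
√(g + n) = √(-1380 + 35220) = √33840 = 12*√235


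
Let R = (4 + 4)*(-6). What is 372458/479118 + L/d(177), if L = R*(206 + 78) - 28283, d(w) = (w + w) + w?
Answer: -3314075962/42401943 ≈ -78.159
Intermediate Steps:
R = -48 (R = 8*(-6) = -48)
d(w) = 3*w (d(w) = 2*w + w = 3*w)
L = -41915 (L = -48*(206 + 78) - 28283 = -48*284 - 28283 = -13632 - 28283 = -41915)
372458/479118 + L/d(177) = 372458/479118 - 41915/(3*177) = 372458*(1/479118) - 41915/531 = 186229/239559 - 41915*1/531 = 186229/239559 - 41915/531 = -3314075962/42401943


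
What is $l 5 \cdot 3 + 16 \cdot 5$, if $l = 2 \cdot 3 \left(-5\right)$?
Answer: $-370$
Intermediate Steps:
$l = -30$ ($l = 6 \left(-5\right) = -30$)
$l 5 \cdot 3 + 16 \cdot 5 = \left(-30\right) 5 \cdot 3 + 16 \cdot 5 = \left(-150\right) 3 + 80 = -450 + 80 = -370$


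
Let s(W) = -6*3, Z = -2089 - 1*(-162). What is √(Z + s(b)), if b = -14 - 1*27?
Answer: I*√1945 ≈ 44.102*I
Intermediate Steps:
b = -41 (b = -14 - 27 = -41)
Z = -1927 (Z = -2089 + 162 = -1927)
s(W) = -18
√(Z + s(b)) = √(-1927 - 18) = √(-1945) = I*√1945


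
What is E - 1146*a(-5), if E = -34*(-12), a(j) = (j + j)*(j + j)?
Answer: -114192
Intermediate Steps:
a(j) = 4*j**2 (a(j) = (2*j)*(2*j) = 4*j**2)
E = 408
E - 1146*a(-5) = 408 - 4584*(-5)**2 = 408 - 4584*25 = 408 - 1146*100 = 408 - 114600 = -114192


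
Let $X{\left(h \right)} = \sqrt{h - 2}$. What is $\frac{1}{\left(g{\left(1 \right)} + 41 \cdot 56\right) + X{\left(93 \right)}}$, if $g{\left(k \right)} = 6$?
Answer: $\frac{2302}{5299113} - \frac{\sqrt{91}}{5299113} \approx 0.00043261$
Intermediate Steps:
$X{\left(h \right)} = \sqrt{-2 + h}$
$\frac{1}{\left(g{\left(1 \right)} + 41 \cdot 56\right) + X{\left(93 \right)}} = \frac{1}{\left(6 + 41 \cdot 56\right) + \sqrt{-2 + 93}} = \frac{1}{\left(6 + 2296\right) + \sqrt{91}} = \frac{1}{2302 + \sqrt{91}}$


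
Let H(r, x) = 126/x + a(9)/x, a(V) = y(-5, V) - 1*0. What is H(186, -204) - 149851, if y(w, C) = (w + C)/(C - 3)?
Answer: -22927298/153 ≈ -1.4985e+5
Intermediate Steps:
y(w, C) = (C + w)/(-3 + C)
a(V) = (-5 + V)/(-3 + V) (a(V) = (V - 5)/(-3 + V) - 1*0 = (-5 + V)/(-3 + V) + 0 = (-5 + V)/(-3 + V))
H(r, x) = 380/(3*x) (H(r, x) = 126/x + ((-5 + 9)/(-3 + 9))/x = 126/x + (4/6)/x = 126/x + ((⅙)*4)/x = 126/x + 2/(3*x) = 380/(3*x))
H(186, -204) - 149851 = (380/3)/(-204) - 149851 = (380/3)*(-1/204) - 149851 = -95/153 - 149851 = -22927298/153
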